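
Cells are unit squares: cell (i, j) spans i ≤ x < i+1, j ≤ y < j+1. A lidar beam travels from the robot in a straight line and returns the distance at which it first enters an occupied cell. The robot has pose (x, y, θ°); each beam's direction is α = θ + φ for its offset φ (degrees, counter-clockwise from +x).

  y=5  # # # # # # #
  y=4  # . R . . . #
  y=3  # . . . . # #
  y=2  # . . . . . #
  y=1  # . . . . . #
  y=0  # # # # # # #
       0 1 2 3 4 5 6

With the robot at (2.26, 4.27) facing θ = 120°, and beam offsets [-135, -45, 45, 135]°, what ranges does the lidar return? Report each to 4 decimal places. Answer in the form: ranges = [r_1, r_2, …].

ranges = [2.8367, 0.7558, 1.3044, 3.3854]

beam 1: φ=-135°, α=345°
  direction (0.9659, -0.2588); cell (2,4); t to first gridline: x 0.7661, y 1.0432 (then +1.0353 / +3.8637)
    (3,4) via x @ 0.7661
    (3,3) via y @ 1.0432
    (4,3) via x @ 1.8014
    (5,3) via x @ 2.8367  # hit
  → r_1 = 2.8367
beam 2: φ=-45°, α=75°
  direction (0.2588, 0.9659); cell (2,4); t to first gridline: x 2.8591, y 0.7558 (then +3.8637 / +1.0353)
    (2,5) via y @ 0.7558  # hit
  → r_2 = 0.7558
beam 3: φ=45°, α=165°
  direction (-0.9659, 0.2588); cell (2,4); t to first gridline: x 0.2692, y 2.8205 (then +1.0353 / +3.8637)
    (1,4) via x @ 0.2692
    (0,4) via x @ 1.3044  # hit
  → r_3 = 1.3044
beam 4: φ=135°, α=255°
  direction (-0.2588, -0.9659); cell (2,4); t to first gridline: x 1.0046, y 0.2795 (then +3.8637 / +1.0353)
    (2,3) via y @ 0.2795
    (1,3) via x @ 1.0046
    (1,2) via y @ 1.3148
    (1,1) via y @ 2.3501
    (1,0) via y @ 3.3854  # hit
  → r_4 = 3.3854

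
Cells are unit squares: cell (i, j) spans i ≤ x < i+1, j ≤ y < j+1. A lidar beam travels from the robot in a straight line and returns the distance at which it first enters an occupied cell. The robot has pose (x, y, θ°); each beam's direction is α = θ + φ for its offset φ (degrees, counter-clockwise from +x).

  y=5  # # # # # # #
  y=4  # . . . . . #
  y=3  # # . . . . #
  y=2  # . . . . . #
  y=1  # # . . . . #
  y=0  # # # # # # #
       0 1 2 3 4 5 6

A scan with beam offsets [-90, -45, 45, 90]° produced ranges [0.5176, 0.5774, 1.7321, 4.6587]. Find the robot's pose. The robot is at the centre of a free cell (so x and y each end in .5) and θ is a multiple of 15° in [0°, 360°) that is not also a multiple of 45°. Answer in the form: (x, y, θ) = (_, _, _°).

(x, y, θ) = (5.5, 3.5, 75°)

Candidates: 18 free-cell centres × 16 headings = 288 poses. Raycast each; keep the one whose scan matches to 4 dp.
  (2.5, 1.5, 330°): beam 1 = 0.5774 ≠ 0.5176 ✗
  (4.5, 2.5, 105°): beam 1 = 1.5529 ≠ 0.5176 ✗
  (5.5, 2.5, 105°): beam 2 = 1.0000 ≠ 0.5774 ✗
  (2.5, 2.5, 120°): beam 1 = 4.0415 ≠ 0.5176 ✗
  (3.5, 4.5, 300°): beam 1 = 1.7321 ≠ 0.5176 ✗
  …
  (5.5, 3.5, 75°): r_1=0.5176, r_2=0.5774, r_3=1.7321, r_4=4.6587 — all match ✓
No second candidate reproduces the full scan.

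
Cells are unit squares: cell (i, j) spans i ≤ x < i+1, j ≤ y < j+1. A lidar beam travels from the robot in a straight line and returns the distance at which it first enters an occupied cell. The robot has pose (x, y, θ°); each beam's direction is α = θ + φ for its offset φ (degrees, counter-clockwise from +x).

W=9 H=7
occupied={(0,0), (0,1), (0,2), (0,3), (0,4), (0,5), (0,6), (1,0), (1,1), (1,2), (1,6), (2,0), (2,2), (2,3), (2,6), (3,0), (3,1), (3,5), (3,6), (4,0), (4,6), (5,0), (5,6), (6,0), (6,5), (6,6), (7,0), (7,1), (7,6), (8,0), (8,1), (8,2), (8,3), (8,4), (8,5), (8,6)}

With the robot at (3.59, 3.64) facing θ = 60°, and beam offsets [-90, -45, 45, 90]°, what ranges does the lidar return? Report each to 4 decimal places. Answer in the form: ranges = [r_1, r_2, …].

ranges = [3.9375, 4.5656, 1.4080, 0.6813]

beam 1: φ=-90°, α=330°
  direction (0.8660, -0.5000); cell (3,3); t to first gridline: x 0.4734, y 1.2800 (then +1.1547 / +2.0000)
    (4,3) via x @ 0.4734
    (4,2) via y @ 1.2800
    (5,2) via x @ 1.6281
    (6,2) via x @ 2.7828
    (6,1) via y @ 3.2800
    (7,1) via x @ 3.9375  # hit
  → r_1 = 3.9375
beam 2: φ=-45°, α=15°
  direction (0.9659, 0.2588); cell (3,3); t to first gridline: x 0.4245, y 1.3909 (then +1.0353 / +3.8637)
    (4,3) via x @ 0.4245
    (4,4) via y @ 1.3909
    (5,4) via x @ 1.4597
    (6,4) via x @ 2.4950
    (7,4) via x @ 3.5303
    (8,4) via x @ 4.5656  # hit
  → r_2 = 4.5656
beam 3: φ=45°, α=105°
  direction (-0.2588, 0.9659); cell (3,3); t to first gridline: x 2.2796, y 0.3727 (then +3.8637 / +1.0353)
    (3,4) via y @ 0.3727
    (3,5) via y @ 1.4080  # hit
  → r_3 = 1.4080
beam 4: φ=90°, α=150°
  direction (-0.8660, 0.5000); cell (3,3); t to first gridline: x 0.6813, y 0.7200 (then +1.1547 / +2.0000)
    (2,3) via x @ 0.6813  # hit
  → r_4 = 0.6813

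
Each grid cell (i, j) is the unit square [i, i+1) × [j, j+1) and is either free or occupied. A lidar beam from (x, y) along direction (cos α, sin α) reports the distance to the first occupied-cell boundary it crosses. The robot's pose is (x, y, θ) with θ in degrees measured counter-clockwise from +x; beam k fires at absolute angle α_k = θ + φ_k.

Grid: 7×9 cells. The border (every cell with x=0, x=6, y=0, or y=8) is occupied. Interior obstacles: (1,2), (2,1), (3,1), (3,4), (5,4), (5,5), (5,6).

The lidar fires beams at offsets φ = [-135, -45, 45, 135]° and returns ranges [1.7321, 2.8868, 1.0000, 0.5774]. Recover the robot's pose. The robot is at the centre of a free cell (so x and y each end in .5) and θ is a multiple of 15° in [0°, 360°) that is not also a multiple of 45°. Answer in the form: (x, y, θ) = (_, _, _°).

(x, y, θ) = (2.5, 7.5, 345°)

The pose lattice has 28·16 = 448 candidates. Test each by forward raycasting.
  (4.5, 2.5, 165°): beam 2 = 1.7321 ≠ 2.8868 ✗
  (1.5, 7.5, 195°): beam 1 = 0.5774 ≠ 1.7321 ✗
  (1.5, 7.5, 345°): beam 1 = 0.5774 ≠ 1.7321 ✗
  …
  (2.5, 7.5, 345°): r_1=1.7321, r_2=2.8868, r_3=1.0000, r_4=0.5774 — all match ✓
Only this pose fits every beam.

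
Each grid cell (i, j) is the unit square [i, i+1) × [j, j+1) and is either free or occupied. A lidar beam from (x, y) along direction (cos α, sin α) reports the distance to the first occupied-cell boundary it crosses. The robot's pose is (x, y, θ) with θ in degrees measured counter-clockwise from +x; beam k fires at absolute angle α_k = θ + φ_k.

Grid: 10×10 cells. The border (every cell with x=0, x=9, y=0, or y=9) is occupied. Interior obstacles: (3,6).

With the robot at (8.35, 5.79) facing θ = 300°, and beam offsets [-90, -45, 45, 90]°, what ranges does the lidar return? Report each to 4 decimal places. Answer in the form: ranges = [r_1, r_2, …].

ranges = [8.4870, 4.9590, 0.6729, 0.7506]

beam 1: φ=-90°, α=210°
  direction (-0.8660, -0.5000); cell (8,5); t to first gridline: x 0.4041, y 1.5800 (then +1.1547 / +2.0000)
    (7,5) via x @ 0.4041
    (6,5) via x @ 1.5588
    (6,4) via y @ 1.5800
    (5,4) via x @ 2.7135
    (5,3) via y @ 3.5800
    (4,3) via x @ 3.8682
    (3,3) via x @ 5.0229
    (3,2) via y @ 5.5800
    (2,2) via x @ 6.1776
    (1,2) via x @ 7.3323
    (1,1) via y @ 7.5800
    (0,1) via x @ 8.4870  # hit
  → r_1 = 8.4870
beam 2: φ=-45°, α=255°
  direction (-0.2588, -0.9659); cell (8,5); t to first gridline: x 1.3523, y 0.8179 (then +3.8637 / +1.0353)
    (8,4) via y @ 0.8179
    (7,4) via x @ 1.3523
    (7,3) via y @ 1.8531
    (7,2) via y @ 2.8884
    (7,1) via y @ 3.9237
    (7,0) via y @ 4.9590  # hit
  → r_2 = 4.9590
beam 3: φ=45°, α=345°
  direction (0.9659, -0.2588); cell (8,5); t to first gridline: x 0.6729, y 3.0523 (then +1.0353 / +3.8637)
    (9,5) via x @ 0.6729  # hit
  → r_3 = 0.6729
beam 4: φ=90°, α=30°
  direction (0.8660, 0.5000); cell (8,5); t to first gridline: x 0.7506, y 0.4200 (then +1.1547 / +2.0000)
    (8,6) via y @ 0.4200
    (9,6) via x @ 0.7506  # hit
  → r_4 = 0.7506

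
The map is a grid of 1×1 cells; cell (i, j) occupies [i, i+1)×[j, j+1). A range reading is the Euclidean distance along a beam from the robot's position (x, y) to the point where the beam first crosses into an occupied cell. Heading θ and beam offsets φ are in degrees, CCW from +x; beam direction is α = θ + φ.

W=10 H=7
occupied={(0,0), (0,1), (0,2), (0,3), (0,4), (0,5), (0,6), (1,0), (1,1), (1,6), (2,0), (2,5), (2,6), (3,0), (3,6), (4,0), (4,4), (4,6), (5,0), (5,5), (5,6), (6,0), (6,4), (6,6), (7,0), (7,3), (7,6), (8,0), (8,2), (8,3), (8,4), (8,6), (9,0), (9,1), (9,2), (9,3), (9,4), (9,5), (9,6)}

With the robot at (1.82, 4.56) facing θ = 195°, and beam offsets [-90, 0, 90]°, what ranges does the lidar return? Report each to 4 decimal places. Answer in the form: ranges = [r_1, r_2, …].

beam 1: φ=-90°, α=105°
  d=(-0.2588,0.9659)  start (1,4)  tX=3.1682 tY=0.4555  stride 1/|dx|=3.8637 1/|dy|=1.0353
    cross y-line → (1,5), t=0.4555
    cross y-line → (1,6), t=1.4908 (wall)
  → r_1 = 1.4908
beam 2: φ=0°, α=195°
  d=(-0.9659,-0.2588)  start (1,4)  tX=0.8489 tY=2.1637  stride 1/|dx|=1.0353 1/|dy|=3.8637
    cross x-line → (0,4), t=0.8489 (wall)
  → r_2 = 0.8489
beam 3: φ=90°, α=285°
  d=(0.2588,-0.9659)  start (1,4)  tX=0.6955 tY=0.5798  stride 1/|dx|=3.8637 1/|dy|=1.0353
    cross y-line → (1,3), t=0.5798
    cross x-line → (2,3), t=0.6955
    cross y-line → (2,2), t=1.6150
    cross y-line → (2,1), t=2.6503
    cross y-line → (2,0), t=3.6856 (wall)
  → r_3 = 3.6856

ranges = [1.4908, 0.8489, 3.6856]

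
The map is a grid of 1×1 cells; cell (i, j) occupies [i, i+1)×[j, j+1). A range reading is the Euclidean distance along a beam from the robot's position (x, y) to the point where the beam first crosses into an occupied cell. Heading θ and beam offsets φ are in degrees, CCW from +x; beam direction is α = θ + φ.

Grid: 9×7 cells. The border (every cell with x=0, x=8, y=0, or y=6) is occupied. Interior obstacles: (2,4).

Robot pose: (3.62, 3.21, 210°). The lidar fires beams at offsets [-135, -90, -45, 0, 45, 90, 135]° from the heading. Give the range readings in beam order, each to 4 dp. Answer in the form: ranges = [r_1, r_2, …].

ranges = [2.8884, 1.2400, 2.7124, 3.0253, 2.2880, 2.5519, 4.5345]

beam 1: φ=-135°, α=75°
  cosα=0.2588 sinα=0.9659 | (3,3) | tMaxX 1.4682 tMaxY 0.8179 | tΔX 3.8637 tΔY 1.0353
    t=0.8179 [y] (3,4)
    t=1.4682 [x] (4,4)
    t=1.8531 [y] (4,5)
    t=2.8884 [y] (4,6) — stop
  → r_1 = 2.8884
beam 2: φ=-90°, α=120°
  cosα=-0.5000 sinα=0.8660 | (3,3) | tMaxX 1.2400 tMaxY 0.9122 | tΔX 2.0000 tΔY 1.1547
    t=0.9122 [y] (3,4)
    t=1.2400 [x] (2,4) — stop
  → r_2 = 1.2400
beam 3: φ=-45°, α=165°
  cosα=-0.9659 sinα=0.2588 | (3,3) | tMaxX 0.6419 tMaxY 3.0523 | tΔX 1.0353 tΔY 3.8637
    t=0.6419 [x] (2,3)
    t=1.6771 [x] (1,3)
    t=2.7124 [x] (0,3) — stop
  → r_3 = 2.7124
beam 4: φ=0°, α=210°
  cosα=-0.8660 sinα=-0.5000 | (3,3) | tMaxX 0.7159 tMaxY 0.4200 | tΔX 1.1547 tΔY 2.0000
    t=0.4200 [y] (3,2)
    t=0.7159 [x] (2,2)
    t=1.8706 [x] (1,2)
    t=2.4200 [y] (1,1)
    t=3.0253 [x] (0,1) — stop
  → r_4 = 3.0253
beam 5: φ=45°, α=255°
  cosα=-0.2588 sinα=-0.9659 | (3,3) | tMaxX 2.3955 tMaxY 0.2174 | tΔX 3.8637 tΔY 1.0353
    t=0.2174 [y] (3,2)
    t=1.2527 [y] (3,1)
    t=2.2880 [y] (3,0) — stop
  → r_5 = 2.2880
beam 6: φ=90°, α=300°
  cosα=0.5000 sinα=-0.8660 | (3,3) | tMaxX 0.7600 tMaxY 0.2425 | tΔX 2.0000 tΔY 1.1547
    t=0.2425 [y] (3,2)
    t=0.7600 [x] (4,2)
    t=1.3972 [y] (4,1)
    t=2.5519 [y] (4,0) — stop
  → r_6 = 2.5519
beam 7: φ=135°, α=345°
  cosα=0.9659 sinα=-0.2588 | (3,3) | tMaxX 0.3934 tMaxY 0.8114 | tΔX 1.0353 tΔY 3.8637
    t=0.3934 [x] (4,3)
    t=0.8114 [y] (4,2)
    t=1.4287 [x] (5,2)
    t=2.4640 [x] (6,2)
    t=3.4992 [x] (7,2)
    t=4.5345 [x] (8,2) — stop
  → r_7 = 4.5345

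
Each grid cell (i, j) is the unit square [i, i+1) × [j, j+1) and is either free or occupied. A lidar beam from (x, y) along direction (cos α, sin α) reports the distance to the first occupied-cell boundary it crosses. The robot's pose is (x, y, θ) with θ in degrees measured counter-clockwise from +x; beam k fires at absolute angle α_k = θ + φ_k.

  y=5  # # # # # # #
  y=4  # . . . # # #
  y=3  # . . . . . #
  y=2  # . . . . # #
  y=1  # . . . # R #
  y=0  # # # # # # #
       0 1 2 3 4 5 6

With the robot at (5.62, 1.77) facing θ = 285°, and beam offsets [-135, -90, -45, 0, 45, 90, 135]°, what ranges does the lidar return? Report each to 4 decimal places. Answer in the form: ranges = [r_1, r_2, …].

beam 1: φ=-135°, α=150°
  direction (-0.8660, 0.5000); cell (5,1); t to first gridline: x 0.7159, y 0.4600 (then +1.1547 / +2.0000)
    (5,2) via y @ 0.4600  # hit
  → r_1 = 0.4600
beam 2: φ=-90°, α=195°
  direction (-0.9659, -0.2588); cell (5,1); t to first gridline: x 0.6419, y 2.9751 (then +1.0353 / +3.8637)
    (4,1) via x @ 0.6419  # hit
  → r_2 = 0.6419
beam 3: φ=-45°, α=240°
  direction (-0.5000, -0.8660); cell (5,1); t to first gridline: x 1.2400, y 0.8891 (then +2.0000 / +1.1547)
    (5,0) via y @ 0.8891  # hit
  → r_3 = 0.8891
beam 4: φ=0°, α=285°
  direction (0.2588, -0.9659); cell (5,1); t to first gridline: x 1.4682, y 0.7972 (then +3.8637 / +1.0353)
    (5,0) via y @ 0.7972  # hit
  → r_4 = 0.7972
beam 5: φ=45°, α=330°
  direction (0.8660, -0.5000); cell (5,1); t to first gridline: x 0.4388, y 1.5400 (then +1.1547 / +2.0000)
    (6,1) via x @ 0.4388  # hit
  → r_5 = 0.4388
beam 6: φ=90°, α=15°
  direction (0.9659, 0.2588); cell (5,1); t to first gridline: x 0.3934, y 0.8887 (then +1.0353 / +3.8637)
    (6,1) via x @ 0.3934  # hit
  → r_6 = 0.3934
beam 7: φ=135°, α=60°
  direction (0.5000, 0.8660); cell (5,1); t to first gridline: x 0.7600, y 0.2656 (then +2.0000 / +1.1547)
    (5,2) via y @ 0.2656  # hit
  → r_7 = 0.2656

ranges = [0.4600, 0.6419, 0.8891, 0.7972, 0.4388, 0.3934, 0.2656]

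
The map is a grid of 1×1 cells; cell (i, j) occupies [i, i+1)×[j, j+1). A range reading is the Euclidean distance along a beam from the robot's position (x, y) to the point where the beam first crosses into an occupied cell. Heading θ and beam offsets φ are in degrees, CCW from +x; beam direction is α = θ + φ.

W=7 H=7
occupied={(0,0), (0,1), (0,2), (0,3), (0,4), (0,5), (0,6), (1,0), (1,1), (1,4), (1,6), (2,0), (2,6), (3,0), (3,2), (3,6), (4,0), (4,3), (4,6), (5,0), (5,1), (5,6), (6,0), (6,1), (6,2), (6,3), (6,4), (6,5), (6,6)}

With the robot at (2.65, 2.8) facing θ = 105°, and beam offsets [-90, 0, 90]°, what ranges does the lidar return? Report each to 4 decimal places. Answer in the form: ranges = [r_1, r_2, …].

beam 1: φ=-90°, α=15°
  cosα=0.9659 sinα=0.2588 | (2,2) | tMaxX 0.3623 tMaxY 0.7727 | tΔX 1.0353 tΔY 3.8637
    t=0.3623 [x] (3,2) — stop
  → r_1 = 0.3623
beam 2: φ=0°, α=105°
  cosα=-0.2588 sinα=0.9659 | (2,2) | tMaxX 2.5114 tMaxY 0.2071 | tΔX 3.8637 tΔY 1.0353
    t=0.2071 [y] (2,3)
    t=1.2423 [y] (2,4)
    t=2.2776 [y] (2,5)
    t=2.5114 [x] (1,5)
    t=3.3129 [y] (1,6) — stop
  → r_2 = 3.3129
beam 3: φ=90°, α=195°
  cosα=-0.9659 sinα=-0.2588 | (2,2) | tMaxX 0.6729 tMaxY 3.0910 | tΔX 1.0353 tΔY 3.8637
    t=0.6729 [x] (1,2)
    t=1.7082 [x] (0,2) — stop
  → r_3 = 1.7082

ranges = [0.3623, 3.3129, 1.7082]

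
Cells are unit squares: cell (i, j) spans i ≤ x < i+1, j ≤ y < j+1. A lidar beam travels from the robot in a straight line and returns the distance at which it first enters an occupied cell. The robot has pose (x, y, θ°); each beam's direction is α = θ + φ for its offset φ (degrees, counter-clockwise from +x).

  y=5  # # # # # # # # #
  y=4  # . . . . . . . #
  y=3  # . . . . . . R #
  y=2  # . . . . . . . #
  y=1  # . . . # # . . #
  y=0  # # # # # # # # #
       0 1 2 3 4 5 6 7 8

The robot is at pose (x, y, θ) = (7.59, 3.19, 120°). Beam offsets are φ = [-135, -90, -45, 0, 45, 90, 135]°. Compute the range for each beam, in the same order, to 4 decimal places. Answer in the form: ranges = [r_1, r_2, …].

beam 1: φ=-135°, α=345°
  direction (0.9659, -0.2588); cell (7,3); t to first gridline: x 0.4245, y 0.7341 (then +1.0353 / +3.8637)
    (8,3) via x @ 0.4245  # hit
  → r_1 = 0.4245
beam 2: φ=-90°, α=30°
  direction (0.8660, 0.5000); cell (7,3); t to first gridline: x 0.4734, y 1.6200 (then +1.1547 / +2.0000)
    (8,3) via x @ 0.4734  # hit
  → r_2 = 0.4734
beam 3: φ=-45°, α=75°
  direction (0.2588, 0.9659); cell (7,3); t to first gridline: x 1.5841, y 0.8386 (then +3.8637 / +1.0353)
    (7,4) via y @ 0.8386
    (8,4) via x @ 1.5841  # hit
  → r_3 = 1.5841
beam 4: φ=0°, α=120°
  direction (-0.5000, 0.8660); cell (7,3); t to first gridline: x 1.1800, y 0.9353 (then +2.0000 / +1.1547)
    (7,4) via y @ 0.9353
    (6,4) via x @ 1.1800
    (6,5) via y @ 2.0900  # hit
  → r_4 = 2.0900
beam 5: φ=45°, α=165°
  direction (-0.9659, 0.2588); cell (7,3); t to first gridline: x 0.6108, y 3.1296 (then +1.0353 / +3.8637)
    (6,3) via x @ 0.6108
    (5,3) via x @ 1.6461
    (4,3) via x @ 2.6814
    (4,4) via y @ 3.1296
    (3,4) via x @ 3.7166
    (2,4) via x @ 4.7519
    (1,4) via x @ 5.7872
    (0,4) via x @ 6.8225  # hit
  → r_5 = 6.8225
beam 6: φ=90°, α=210°
  direction (-0.8660, -0.5000); cell (7,3); t to first gridline: x 0.6813, y 0.3800 (then +1.1547 / +2.0000)
    (7,2) via y @ 0.3800
    (6,2) via x @ 0.6813
    (5,2) via x @ 1.8360
    (5,1) via y @ 2.3800  # hit
  → r_6 = 2.3800
beam 7: φ=135°, α=255°
  direction (-0.2588, -0.9659); cell (7,3); t to first gridline: x 2.2796, y 0.1967 (then +3.8637 / +1.0353)
    (7,2) via y @ 0.1967
    (7,1) via y @ 1.2320
    (7,0) via y @ 2.2673  # hit
  → r_7 = 2.2673

ranges = [0.4245, 0.4734, 1.5841, 2.0900, 6.8225, 2.3800, 2.2673]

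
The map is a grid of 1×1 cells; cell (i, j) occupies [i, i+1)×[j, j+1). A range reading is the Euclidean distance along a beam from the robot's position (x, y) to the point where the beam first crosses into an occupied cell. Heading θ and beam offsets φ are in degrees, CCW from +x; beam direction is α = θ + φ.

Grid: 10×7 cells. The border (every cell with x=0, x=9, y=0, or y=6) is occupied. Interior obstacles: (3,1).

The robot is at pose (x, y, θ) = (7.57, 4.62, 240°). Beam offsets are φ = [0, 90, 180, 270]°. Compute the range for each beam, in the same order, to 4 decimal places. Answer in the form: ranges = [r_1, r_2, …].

beam 1: φ=0°, α=240°
  cosα=-0.5000 sinα=-0.8660 | (7,4) | tMaxX 1.1400 tMaxY 0.7159 | tΔX 2.0000 tΔY 1.1547
    t=0.7159 [y] (7,3)
    t=1.1400 [x] (6,3)
    t=1.8706 [y] (6,2)
    t=3.0253 [y] (6,1)
    t=3.1400 [x] (5,1)
    t=4.1800 [y] (5,0) — stop
  → r_1 = 4.1800
beam 2: φ=90°, α=330°
  cosα=0.8660 sinα=-0.5000 | (7,4) | tMaxX 0.4965 tMaxY 1.2400 | tΔX 1.1547 tΔY 2.0000
    t=0.4965 [x] (8,4)
    t=1.2400 [y] (8,3)
    t=1.6512 [x] (9,3) — stop
  → r_2 = 1.6512
beam 3: φ=180°, α=60°
  cosα=0.5000 sinα=0.8660 | (7,4) | tMaxX 0.8600 tMaxY 0.4388 | tΔX 2.0000 tΔY 1.1547
    t=0.4388 [y] (7,5)
    t=0.8600 [x] (8,5)
    t=1.5935 [y] (8,6) — stop
  → r_3 = 1.5935
beam 4: φ=270°, α=150°
  cosα=-0.8660 sinα=0.5000 | (7,4) | tMaxX 0.6582 tMaxY 0.7600 | tΔX 1.1547 tΔY 2.0000
    t=0.6582 [x] (6,4)
    t=0.7600 [y] (6,5)
    t=1.8129 [x] (5,5)
    t=2.7600 [y] (5,6) — stop
  → r_4 = 2.7600

ranges = [4.1800, 1.6512, 1.5935, 2.7600]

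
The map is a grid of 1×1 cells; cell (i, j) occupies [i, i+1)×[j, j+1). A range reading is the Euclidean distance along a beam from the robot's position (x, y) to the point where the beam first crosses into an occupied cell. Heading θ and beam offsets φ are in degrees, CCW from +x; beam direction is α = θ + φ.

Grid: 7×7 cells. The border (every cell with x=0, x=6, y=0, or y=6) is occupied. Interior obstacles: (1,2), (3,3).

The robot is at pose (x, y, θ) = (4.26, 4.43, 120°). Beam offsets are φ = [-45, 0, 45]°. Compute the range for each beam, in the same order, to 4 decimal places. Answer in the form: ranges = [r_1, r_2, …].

beam 1: φ=-45°, α=75°
  dir = (cos 75°, sin 75°) = (0.2588, 0.9659); from cell (4,4)
  next x-line at t=2.8591, next y-line at t=0.5901; Δt_x=3.8637, Δt_y=1.0353
    y: enter (4,5) at t=0.5901
    y: enter (4,6) at t=1.6254 ← occupied
  → r_1 = 1.6254
beam 2: φ=0°, α=120°
  dir = (cos 120°, sin 120°) = (-0.5000, 0.8660); from cell (4,4)
  next x-line at t=0.5200, next y-line at t=0.6582; Δt_x=2.0000, Δt_y=1.1547
    x: enter (3,4) at t=0.5200
    y: enter (3,5) at t=0.6582
    y: enter (3,6) at t=1.8129 ← occupied
  → r_2 = 1.8129
beam 3: φ=45°, α=165°
  dir = (cos 165°, sin 165°) = (-0.9659, 0.2588); from cell (4,4)
  next x-line at t=0.2692, next y-line at t=2.2023; Δt_x=1.0353, Δt_y=3.8637
    x: enter (3,4) at t=0.2692
    x: enter (2,4) at t=1.3044
    y: enter (2,5) at t=2.2023
    x: enter (1,5) at t=2.3397
    x: enter (0,5) at t=3.3750 ← occupied
  → r_3 = 3.3750

ranges = [1.6254, 1.8129, 3.3750]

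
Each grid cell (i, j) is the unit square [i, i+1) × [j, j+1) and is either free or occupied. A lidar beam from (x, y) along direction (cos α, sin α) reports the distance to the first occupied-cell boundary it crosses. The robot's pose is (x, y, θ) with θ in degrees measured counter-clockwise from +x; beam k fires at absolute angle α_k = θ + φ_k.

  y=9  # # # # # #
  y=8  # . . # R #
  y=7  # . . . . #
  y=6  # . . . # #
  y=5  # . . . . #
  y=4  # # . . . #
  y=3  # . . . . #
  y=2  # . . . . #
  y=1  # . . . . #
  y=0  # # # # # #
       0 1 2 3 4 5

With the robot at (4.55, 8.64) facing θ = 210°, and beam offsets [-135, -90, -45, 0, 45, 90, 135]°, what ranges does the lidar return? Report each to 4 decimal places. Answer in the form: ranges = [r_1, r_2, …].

beam 1: φ=-135°, α=75°
  cosα=0.2588 sinα=0.9659 | (4,8) | tMaxX 1.7387 tMaxY 0.3727 | tΔX 3.8637 tΔY 1.0353
    t=0.3727 [y] (4,9) — stop
  → r_1 = 0.3727
beam 2: φ=-90°, α=120°
  cosα=-0.5000 sinα=0.8660 | (4,8) | tMaxX 1.1000 tMaxY 0.4157 | tΔX 2.0000 tΔY 1.1547
    t=0.4157 [y] (4,9) — stop
  → r_2 = 0.4157
beam 3: φ=-45°, α=165°
  cosα=-0.9659 sinα=0.2588 | (4,8) | tMaxX 0.5694 tMaxY 1.3909 | tΔX 1.0353 tΔY 3.8637
    t=0.5694 [x] (3,8) — stop
  → r_3 = 0.5694
beam 4: φ=0°, α=210°
  cosα=-0.8660 sinα=-0.5000 | (4,8) | tMaxX 0.6351 tMaxY 1.2800 | tΔX 1.1547 tΔY 2.0000
    t=0.6351 [x] (3,8) — stop
  → r_4 = 0.6351
beam 5: φ=45°, α=255°
  cosα=-0.2588 sinα=-0.9659 | (4,8) | tMaxX 2.1250 tMaxY 0.6626 | tΔX 3.8637 tΔY 1.0353
    t=0.6626 [y] (4,7)
    t=1.6979 [y] (4,6) — stop
  → r_5 = 1.6979
beam 6: φ=90°, α=300°
  cosα=0.5000 sinα=-0.8660 | (4,8) | tMaxX 0.9000 tMaxY 0.7390 | tΔX 2.0000 tΔY 1.1547
    t=0.7390 [y] (4,7)
    t=0.9000 [x] (5,7) — stop
  → r_6 = 0.9000
beam 7: φ=135°, α=345°
  cosα=0.9659 sinα=-0.2588 | (4,8) | tMaxX 0.4659 tMaxY 2.4728 | tΔX 1.0353 tΔY 3.8637
    t=0.4659 [x] (5,8) — stop
  → r_7 = 0.4659

ranges = [0.3727, 0.4157, 0.5694, 0.6351, 1.6979, 0.9000, 0.4659]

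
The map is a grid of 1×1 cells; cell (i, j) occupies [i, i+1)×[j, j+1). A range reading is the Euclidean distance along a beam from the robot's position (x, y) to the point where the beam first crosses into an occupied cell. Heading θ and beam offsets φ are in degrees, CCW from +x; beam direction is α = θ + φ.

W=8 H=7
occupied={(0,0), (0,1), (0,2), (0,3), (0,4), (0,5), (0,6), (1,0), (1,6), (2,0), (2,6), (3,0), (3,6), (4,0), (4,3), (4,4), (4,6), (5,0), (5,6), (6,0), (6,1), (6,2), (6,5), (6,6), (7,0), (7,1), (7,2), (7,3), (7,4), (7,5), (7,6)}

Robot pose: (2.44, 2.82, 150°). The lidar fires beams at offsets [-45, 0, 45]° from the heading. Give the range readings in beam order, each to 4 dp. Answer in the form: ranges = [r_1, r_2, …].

beam 1: φ=-45°, α=105°
  dir = (cos 105°, sin 105°) = (-0.2588, 0.9659); from cell (2,2)
  next x-line at t=1.7000, next y-line at t=0.1863; Δt_x=3.8637, Δt_y=1.0353
    y: enter (2,3) at t=0.1863
    y: enter (2,4) at t=1.2216
    x: enter (1,4) at t=1.7000
    y: enter (1,5) at t=2.2569
    y: enter (1,6) at t=3.2922 ← occupied
  → r_1 = 3.2922
beam 2: φ=0°, α=150°
  dir = (cos 150°, sin 150°) = (-0.8660, 0.5000); from cell (2,2)
  next x-line at t=0.5081, next y-line at t=0.3600; Δt_x=1.1547, Δt_y=2.0000
    y: enter (2,3) at t=0.3600
    x: enter (1,3) at t=0.5081
    x: enter (0,3) at t=1.6628 ← occupied
  → r_2 = 1.6628
beam 3: φ=45°, α=195°
  dir = (cos 195°, sin 195°) = (-0.9659, -0.2588); from cell (2,2)
  next x-line at t=0.4555, next y-line at t=3.1682; Δt_x=1.0353, Δt_y=3.8637
    x: enter (1,2) at t=0.4555
    x: enter (0,2) at t=1.4908 ← occupied
  → r_3 = 1.4908

ranges = [3.2922, 1.6628, 1.4908]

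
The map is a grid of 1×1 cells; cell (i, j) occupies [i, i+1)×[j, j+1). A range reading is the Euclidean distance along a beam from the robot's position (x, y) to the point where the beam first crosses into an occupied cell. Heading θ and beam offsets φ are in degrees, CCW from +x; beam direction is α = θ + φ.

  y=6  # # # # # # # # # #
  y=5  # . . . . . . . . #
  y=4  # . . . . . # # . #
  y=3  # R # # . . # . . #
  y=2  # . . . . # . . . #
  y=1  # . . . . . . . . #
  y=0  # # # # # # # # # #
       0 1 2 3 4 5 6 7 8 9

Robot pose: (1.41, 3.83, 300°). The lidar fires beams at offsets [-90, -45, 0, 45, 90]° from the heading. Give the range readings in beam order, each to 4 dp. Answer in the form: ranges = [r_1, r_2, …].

beam 1: φ=-90°, α=210°
  direction (-0.8660, -0.5000); cell (1,3); t to first gridline: x 0.4734, y 1.6600 (then +1.1547 / +2.0000)
    (0,3) via x @ 0.4734  # hit
  → r_1 = 0.4734
beam 2: φ=-45°, α=255°
  direction (-0.2588, -0.9659); cell (1,3); t to first gridline: x 1.5841, y 0.8593 (then +3.8637 / +1.0353)
    (1,2) via y @ 0.8593
    (0,2) via x @ 1.5841  # hit
  → r_2 = 1.5841
beam 3: φ=0°, α=300°
  direction (0.5000, -0.8660); cell (1,3); t to first gridline: x 1.1800, y 0.9584 (then +2.0000 / +1.1547)
    (1,2) via y @ 0.9584
    (2,2) via x @ 1.1800
    (2,1) via y @ 2.1131
    (3,1) via x @ 3.1800
    (3,0) via y @ 3.2678  # hit
  → r_3 = 3.2678
beam 4: φ=45°, α=345°
  direction (0.9659, -0.2588); cell (1,3); t to first gridline: x 0.6108, y 3.2069 (then +1.0353 / +3.8637)
    (2,3) via x @ 0.6108  # hit
  → r_4 = 0.6108
beam 5: φ=90°, α=30°
  direction (0.8660, 0.5000); cell (1,3); t to first gridline: x 0.6813, y 0.3400 (then +1.1547 / +2.0000)
    (1,4) via y @ 0.3400
    (2,4) via x @ 0.6813
    (3,4) via x @ 1.8360
    (3,5) via y @ 2.3400
    (4,5) via x @ 2.9907
    (5,5) via x @ 4.1454
    (5,6) via y @ 4.3400  # hit
  → r_5 = 4.3400

ranges = [0.4734, 1.5841, 3.2678, 0.6108, 4.3400]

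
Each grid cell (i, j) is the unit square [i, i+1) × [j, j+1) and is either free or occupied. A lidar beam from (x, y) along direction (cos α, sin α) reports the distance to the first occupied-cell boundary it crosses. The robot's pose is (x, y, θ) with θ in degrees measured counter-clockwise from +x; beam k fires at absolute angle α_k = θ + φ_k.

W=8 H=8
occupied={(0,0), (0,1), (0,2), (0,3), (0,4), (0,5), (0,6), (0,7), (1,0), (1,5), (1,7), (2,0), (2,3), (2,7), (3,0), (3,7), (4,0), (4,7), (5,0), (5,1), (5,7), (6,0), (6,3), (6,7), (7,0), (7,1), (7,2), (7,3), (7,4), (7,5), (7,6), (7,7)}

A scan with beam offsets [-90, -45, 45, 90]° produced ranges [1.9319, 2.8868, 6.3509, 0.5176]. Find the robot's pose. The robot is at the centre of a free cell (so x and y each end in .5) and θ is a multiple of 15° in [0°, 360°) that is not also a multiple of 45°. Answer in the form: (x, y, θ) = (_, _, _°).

(x, y, θ) = (6.5, 4.5, 165°)

Enumerate (i+0.5, j+0.5, θ) over the 32 free cells and 16 admissible headings. For each, cast all 4 beams and compare to the given ranges.
  (1.5, 6.5, 195°): beam 1 = 0.5176 ≠ 1.9319 ✗
  (5.5, 2.5, 60°): beam 1 = 1.7321 ≠ 1.9319 ✗
  (3.5, 1.5, 60°): beam 1 = 1.0000 ≠ 1.9319 ✗
  (5.5, 5.5, 210°): beam 1 = 1.7321 ≠ 1.9319 ✗
  …
  (6.5, 4.5, 165°): r_1=1.9319, r_2=2.8868, r_3=6.3509, r_4=0.5176 — all match ✓
Unique over the lattice → pose = (6.5, 4.5, 165°).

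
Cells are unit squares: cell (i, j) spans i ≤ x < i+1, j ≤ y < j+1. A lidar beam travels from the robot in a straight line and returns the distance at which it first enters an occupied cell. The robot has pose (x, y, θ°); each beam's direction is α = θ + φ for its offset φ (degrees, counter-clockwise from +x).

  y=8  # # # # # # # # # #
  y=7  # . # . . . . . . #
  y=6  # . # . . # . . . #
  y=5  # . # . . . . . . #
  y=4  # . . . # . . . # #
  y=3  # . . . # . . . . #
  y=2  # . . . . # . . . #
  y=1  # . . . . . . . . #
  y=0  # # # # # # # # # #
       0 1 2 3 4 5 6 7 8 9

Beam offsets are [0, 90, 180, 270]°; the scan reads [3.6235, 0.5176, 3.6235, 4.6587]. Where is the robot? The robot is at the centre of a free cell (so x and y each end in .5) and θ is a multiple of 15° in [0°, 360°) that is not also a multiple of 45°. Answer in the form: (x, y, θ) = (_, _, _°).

(x, y, θ) = (7.5, 4.5, 255°)

Candidates: 48 free-cell centres × 16 headings = 768 poses. Raycast each; keep the one whose scan matches to 4 dp.
  (7.5, 6.5, 105°): beam 1 = 1.5529 ≠ 3.6235 ✗
  (6.5, 3.5, 120°): beam 1 = 2.8868 ≠ 3.6235 ✗
  (4.5, 7.5, 150°): beam 1 = 1.0000 ≠ 3.6235 ✗
  (6.5, 4.5, 60°): beam 1 = 4.0415 ≠ 3.6235 ✗
  …
  (7.5, 4.5, 255°): r_1=3.6235, r_2=0.5176, r_3=3.6235, r_4=4.6587 — all match ✓
Unique over the lattice → pose = (7.5, 4.5, 255°).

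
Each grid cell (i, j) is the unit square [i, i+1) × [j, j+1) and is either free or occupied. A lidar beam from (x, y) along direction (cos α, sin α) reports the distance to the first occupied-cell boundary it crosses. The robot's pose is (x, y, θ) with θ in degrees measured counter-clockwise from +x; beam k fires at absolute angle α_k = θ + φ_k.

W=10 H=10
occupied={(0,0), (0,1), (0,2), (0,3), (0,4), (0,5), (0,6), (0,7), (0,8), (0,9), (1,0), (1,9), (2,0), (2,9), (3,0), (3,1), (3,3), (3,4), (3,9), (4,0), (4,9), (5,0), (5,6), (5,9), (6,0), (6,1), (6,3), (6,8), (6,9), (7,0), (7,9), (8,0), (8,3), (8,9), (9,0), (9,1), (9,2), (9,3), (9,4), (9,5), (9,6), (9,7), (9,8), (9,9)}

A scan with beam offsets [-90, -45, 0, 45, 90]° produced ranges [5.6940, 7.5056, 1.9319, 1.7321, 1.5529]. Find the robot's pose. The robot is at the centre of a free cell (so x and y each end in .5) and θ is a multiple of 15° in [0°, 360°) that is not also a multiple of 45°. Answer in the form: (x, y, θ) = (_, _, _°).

(x, y, θ) = (5.5, 2.5, 165°)

Enumerate (i+0.5, j+0.5, θ) over the 56 free cells and 16 admissible headings. For each, cast all 5 beams and compare to the given ranges.
  (5.5, 5.5, 330°): beam 1 = 4.0415 ≠ 5.6940 ✗
  (2.5, 3.5, 210°): beam 1 = 3.0000 ≠ 5.6940 ✗
  (3.5, 2.5, 120°): beam 1 = 2.8868 ≠ 5.6940 ✗
  …
  (5.5, 2.5, 165°): r_1=5.6940, r_2=7.5056, r_3=1.9319, r_4=1.7321, r_5=1.5529 — all match ✓
Only this pose fits every beam.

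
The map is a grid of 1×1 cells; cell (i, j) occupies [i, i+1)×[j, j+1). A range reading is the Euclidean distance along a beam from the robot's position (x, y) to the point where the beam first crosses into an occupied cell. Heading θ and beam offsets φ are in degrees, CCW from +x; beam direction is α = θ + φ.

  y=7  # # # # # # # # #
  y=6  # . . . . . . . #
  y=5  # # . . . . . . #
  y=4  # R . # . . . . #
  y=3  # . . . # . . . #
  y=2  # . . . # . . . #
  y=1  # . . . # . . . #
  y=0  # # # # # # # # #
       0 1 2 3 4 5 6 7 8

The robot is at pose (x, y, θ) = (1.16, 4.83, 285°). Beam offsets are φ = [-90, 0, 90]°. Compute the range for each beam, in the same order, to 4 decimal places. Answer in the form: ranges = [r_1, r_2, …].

ranges = [0.1656, 3.9651, 0.6568]

beam 1: φ=-90°, α=195°
  direction (-0.9659, -0.2588); cell (1,4); t to first gridline: x 0.1656, y 3.2069 (then +1.0353 / +3.8637)
    (0,4) via x @ 0.1656  # hit
  → r_1 = 0.1656
beam 2: φ=0°, α=285°
  direction (0.2588, -0.9659); cell (1,4); t to first gridline: x 3.2455, y 0.8593 (then +3.8637 / +1.0353)
    (1,3) via y @ 0.8593
    (1,2) via y @ 1.8946
    (1,1) via y @ 2.9298
    (2,1) via x @ 3.2455
    (2,0) via y @ 3.9651  # hit
  → r_2 = 3.9651
beam 3: φ=90°, α=15°
  direction (0.9659, 0.2588); cell (1,4); t to first gridline: x 0.8696, y 0.6568 (then +1.0353 / +3.8637)
    (1,5) via y @ 0.6568  # hit
  → r_3 = 0.6568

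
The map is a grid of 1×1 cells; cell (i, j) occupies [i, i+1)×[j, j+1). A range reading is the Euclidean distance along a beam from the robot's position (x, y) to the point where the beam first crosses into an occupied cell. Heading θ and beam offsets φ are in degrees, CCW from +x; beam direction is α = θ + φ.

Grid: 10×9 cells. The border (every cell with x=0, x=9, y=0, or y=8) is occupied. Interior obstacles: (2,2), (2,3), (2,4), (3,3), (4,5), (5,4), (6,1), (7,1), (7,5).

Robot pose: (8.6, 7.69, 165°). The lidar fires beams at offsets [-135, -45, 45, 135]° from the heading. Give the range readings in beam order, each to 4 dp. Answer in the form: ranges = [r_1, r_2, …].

beam 1: φ=-135°, α=30°
  direction (0.8660, 0.5000); cell (8,7); t to first gridline: x 0.4619, y 0.6200 (then +1.1547 / +2.0000)
    (9,7) via x @ 0.4619  # hit
  → r_1 = 0.4619
beam 2: φ=-45°, α=120°
  direction (-0.5000, 0.8660); cell (8,7); t to first gridline: x 1.2000, y 0.3580 (then +2.0000 / +1.1547)
    (8,8) via y @ 0.3580  # hit
  → r_2 = 0.3580
beam 3: φ=45°, α=210°
  direction (-0.8660, -0.5000); cell (8,7); t to first gridline: x 0.6928, y 1.3800 (then +1.1547 / +2.0000)
    (7,7) via x @ 0.6928
    (7,6) via y @ 1.3800
    (6,6) via x @ 1.8475
    (5,6) via x @ 3.0022
    (5,5) via y @ 3.3800
    (4,5) via x @ 4.1569  # hit
  → r_3 = 4.1569
beam 4: φ=135°, α=300°
  direction (0.5000, -0.8660); cell (8,7); t to first gridline: x 0.8000, y 0.7967 (then +2.0000 / +1.1547)
    (8,6) via y @ 0.7967
    (9,6) via x @ 0.8000  # hit
  → r_4 = 0.8000

ranges = [0.4619, 0.3580, 4.1569, 0.8000]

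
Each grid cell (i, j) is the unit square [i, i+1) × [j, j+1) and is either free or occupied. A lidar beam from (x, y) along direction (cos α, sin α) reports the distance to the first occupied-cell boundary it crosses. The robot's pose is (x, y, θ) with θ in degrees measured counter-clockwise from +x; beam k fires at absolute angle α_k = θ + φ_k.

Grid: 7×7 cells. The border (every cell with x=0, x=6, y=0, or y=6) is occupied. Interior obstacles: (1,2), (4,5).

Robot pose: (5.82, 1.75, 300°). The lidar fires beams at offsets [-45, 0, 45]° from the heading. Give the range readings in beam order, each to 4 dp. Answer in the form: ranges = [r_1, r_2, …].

ranges = [0.7765, 0.3600, 0.1863]

beam 1: φ=-45°, α=255°
  cosα=-0.2588 sinα=-0.9659 | (5,1) | tMaxX 3.1682 tMaxY 0.7765 | tΔX 3.8637 tΔY 1.0353
    t=0.7765 [y] (5,0) — stop
  → r_1 = 0.7765
beam 2: φ=0°, α=300°
  cosα=0.5000 sinα=-0.8660 | (5,1) | tMaxX 0.3600 tMaxY 0.8660 | tΔX 2.0000 tΔY 1.1547
    t=0.3600 [x] (6,1) — stop
  → r_2 = 0.3600
beam 3: φ=45°, α=345°
  cosα=0.9659 sinα=-0.2588 | (5,1) | tMaxX 0.1863 tMaxY 2.8978 | tΔX 1.0353 tΔY 3.8637
    t=0.1863 [x] (6,1) — stop
  → r_3 = 0.1863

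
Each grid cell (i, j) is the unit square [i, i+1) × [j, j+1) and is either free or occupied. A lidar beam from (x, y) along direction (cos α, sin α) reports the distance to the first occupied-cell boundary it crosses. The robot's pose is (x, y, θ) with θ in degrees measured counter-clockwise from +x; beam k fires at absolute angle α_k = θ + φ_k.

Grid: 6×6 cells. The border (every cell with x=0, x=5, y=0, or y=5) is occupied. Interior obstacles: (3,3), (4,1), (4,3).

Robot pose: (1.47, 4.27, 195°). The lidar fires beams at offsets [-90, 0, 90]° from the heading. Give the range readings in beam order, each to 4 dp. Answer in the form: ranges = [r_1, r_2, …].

beam 1: φ=-90°, α=105°
  cosα=-0.2588 sinα=0.9659 | (1,4) | tMaxX 1.8159 tMaxY 0.7558 | tΔX 3.8637 tΔY 1.0353
    t=0.7558 [y] (1,5) — stop
  → r_1 = 0.7558
beam 2: φ=0°, α=195°
  cosα=-0.9659 sinα=-0.2588 | (1,4) | tMaxX 0.4866 tMaxY 1.0432 | tΔX 1.0353 tΔY 3.8637
    t=0.4866 [x] (0,4) — stop
  → r_2 = 0.4866
beam 3: φ=90°, α=285°
  cosα=0.2588 sinα=-0.9659 | (1,4) | tMaxX 2.0478 tMaxY 0.2795 | tΔX 3.8637 tΔY 1.0353
    t=0.2795 [y] (1,3)
    t=1.3148 [y] (1,2)
    t=2.0478 [x] (2,2)
    t=2.3501 [y] (2,1)
    t=3.3854 [y] (2,0) — stop
  → r_3 = 3.3854

ranges = [0.7558, 0.4866, 3.3854]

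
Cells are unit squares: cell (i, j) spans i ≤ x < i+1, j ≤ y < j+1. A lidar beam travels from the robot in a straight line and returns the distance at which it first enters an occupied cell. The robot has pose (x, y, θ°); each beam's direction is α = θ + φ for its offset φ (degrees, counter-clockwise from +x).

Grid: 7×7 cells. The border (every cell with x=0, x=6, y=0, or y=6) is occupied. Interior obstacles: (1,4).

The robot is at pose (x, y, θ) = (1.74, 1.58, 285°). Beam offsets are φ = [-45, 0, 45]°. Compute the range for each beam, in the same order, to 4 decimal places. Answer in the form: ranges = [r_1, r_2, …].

ranges = [0.6697, 0.6005, 1.1600]

beam 1: φ=-45°, α=240°
  cosα=-0.5000 sinα=-0.8660 | (1,1) | tMaxX 1.4800 tMaxY 0.6697 | tΔX 2.0000 tΔY 1.1547
    t=0.6697 [y] (1,0) — stop
  → r_1 = 0.6697
beam 2: φ=0°, α=285°
  cosα=0.2588 sinα=-0.9659 | (1,1) | tMaxX 1.0046 tMaxY 0.6005 | tΔX 3.8637 tΔY 1.0353
    t=0.6005 [y] (1,0) — stop
  → r_2 = 0.6005
beam 3: φ=45°, α=330°
  cosα=0.8660 sinα=-0.5000 | (1,1) | tMaxX 0.3002 tMaxY 1.1600 | tΔX 1.1547 tΔY 2.0000
    t=0.3002 [x] (2,1)
    t=1.1600 [y] (2,0) — stop
  → r_3 = 1.1600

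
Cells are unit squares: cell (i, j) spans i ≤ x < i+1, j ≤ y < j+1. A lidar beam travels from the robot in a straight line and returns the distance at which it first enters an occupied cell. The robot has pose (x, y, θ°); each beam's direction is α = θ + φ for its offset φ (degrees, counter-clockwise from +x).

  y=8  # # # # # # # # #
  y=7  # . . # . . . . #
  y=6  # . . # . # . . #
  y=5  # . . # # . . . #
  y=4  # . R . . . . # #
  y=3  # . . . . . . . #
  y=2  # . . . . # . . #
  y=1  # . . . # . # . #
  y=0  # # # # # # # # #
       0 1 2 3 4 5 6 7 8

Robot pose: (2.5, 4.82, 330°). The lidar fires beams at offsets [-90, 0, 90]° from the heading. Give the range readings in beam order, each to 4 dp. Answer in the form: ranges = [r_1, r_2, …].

ranges = [3.0000, 3.6400, 1.0000]

beam 1: φ=-90°, α=240°
  d=(-0.5000,-0.8660)  start (2,4)  tX=1.0000 tY=0.9469  stride 1/|dx|=2.0000 1/|dy|=1.1547
    cross y-line → (2,3), t=0.9469
    cross x-line → (1,3), t=1.0000
    cross y-line → (1,2), t=2.1016
    cross x-line → (0,2), t=3.0000 (wall)
  → r_1 = 3.0000
beam 2: φ=0°, α=330°
  d=(0.8660,-0.5000)  start (2,4)  tX=0.5774 tY=1.6400  stride 1/|dx|=1.1547 1/|dy|=2.0000
    cross x-line → (3,4), t=0.5774
    cross y-line → (3,3), t=1.6400
    cross x-line → (4,3), t=1.7321
    cross x-line → (5,3), t=2.8868
    cross y-line → (5,2), t=3.6400 (wall)
  → r_2 = 3.6400
beam 3: φ=90°, α=60°
  d=(0.5000,0.8660)  start (2,4)  tX=1.0000 tY=0.2078  stride 1/|dx|=2.0000 1/|dy|=1.1547
    cross y-line → (2,5), t=0.2078
    cross x-line → (3,5), t=1.0000 (wall)
  → r_3 = 1.0000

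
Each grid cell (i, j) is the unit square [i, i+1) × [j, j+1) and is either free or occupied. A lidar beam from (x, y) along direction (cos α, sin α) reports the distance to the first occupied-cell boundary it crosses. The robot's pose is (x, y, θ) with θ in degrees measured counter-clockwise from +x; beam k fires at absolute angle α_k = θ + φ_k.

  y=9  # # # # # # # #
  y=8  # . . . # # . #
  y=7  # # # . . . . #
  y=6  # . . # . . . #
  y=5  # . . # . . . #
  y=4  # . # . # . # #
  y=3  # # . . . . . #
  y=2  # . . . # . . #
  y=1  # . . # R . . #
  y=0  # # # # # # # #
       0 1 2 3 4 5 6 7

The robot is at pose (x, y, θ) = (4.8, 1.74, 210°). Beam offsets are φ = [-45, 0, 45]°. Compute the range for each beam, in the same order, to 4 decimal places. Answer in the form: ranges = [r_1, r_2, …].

beam 1: φ=-45°, α=165°
  direction (-0.9659, 0.2588); cell (4,1); t to first gridline: x 0.8282, y 1.0046 (then +1.0353 / +3.8637)
    (3,1) via x @ 0.8282  # hit
  → r_1 = 0.8282
beam 2: φ=0°, α=210°
  direction (-0.8660, -0.5000); cell (4,1); t to first gridline: x 0.9238, y 1.4800 (then +1.1547 / +2.0000)
    (3,1) via x @ 0.9238  # hit
  → r_2 = 0.9238
beam 3: φ=45°, α=255°
  direction (-0.2588, -0.9659); cell (4,1); t to first gridline: x 3.0910, y 0.7661 (then +3.8637 / +1.0353)
    (4,0) via y @ 0.7661  # hit
  → r_3 = 0.7661

ranges = [0.8282, 0.9238, 0.7661]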